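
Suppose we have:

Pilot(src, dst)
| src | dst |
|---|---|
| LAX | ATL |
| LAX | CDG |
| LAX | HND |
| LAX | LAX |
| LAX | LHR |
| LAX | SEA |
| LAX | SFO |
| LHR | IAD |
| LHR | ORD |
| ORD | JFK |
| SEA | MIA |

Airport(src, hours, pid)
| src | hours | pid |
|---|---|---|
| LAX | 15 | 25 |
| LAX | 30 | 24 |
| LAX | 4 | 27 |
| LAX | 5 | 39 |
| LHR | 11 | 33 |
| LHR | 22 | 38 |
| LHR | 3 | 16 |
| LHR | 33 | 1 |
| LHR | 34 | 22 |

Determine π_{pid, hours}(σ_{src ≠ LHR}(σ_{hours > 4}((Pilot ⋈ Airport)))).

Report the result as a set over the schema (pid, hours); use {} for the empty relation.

{(24, 30), (25, 15), (39, 5)}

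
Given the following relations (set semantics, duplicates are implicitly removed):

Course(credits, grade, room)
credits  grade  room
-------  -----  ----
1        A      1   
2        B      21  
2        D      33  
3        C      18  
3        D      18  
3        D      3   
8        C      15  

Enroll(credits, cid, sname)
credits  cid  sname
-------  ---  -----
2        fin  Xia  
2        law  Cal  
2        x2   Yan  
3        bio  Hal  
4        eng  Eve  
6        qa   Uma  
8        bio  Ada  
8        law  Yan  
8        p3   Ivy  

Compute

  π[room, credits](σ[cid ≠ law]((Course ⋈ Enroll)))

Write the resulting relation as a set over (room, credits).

Joining Course and Enroll on credits yields {(2, B, 21, fin, Xia), (2, B, 21, law, Cal), (2, B, 21, x2, Yan), (2, D, 33, fin, Xia), (2, D, 33, law, Cal), (2, D, 33, x2, Yan), (3, C, 18, bio, Hal), (3, D, 18, bio, Hal), (3, D, 3, bio, Hal), (8, C, 15, bio, Ada), (8, C, 15, law, Yan), (8, C, 15, p3, Ivy)}.
Apply σ_{cid ≠ law}; surviving tuples: {(2, B, 21, fin, Xia), (2, B, 21, x2, Yan), (2, D, 33, fin, Xia), (2, D, 33, x2, Yan), (3, C, 18, bio, Hal), (3, D, 18, bio, Hal), (3, D, 3, bio, Hal), (8, C, 15, bio, Ada), (8, C, 15, p3, Ivy)}
π_{room, credits} gives {(15, 8), (18, 3), (21, 2), (3, 3), (33, 2)} (4 duplicate(s) eliminated).

{(15, 8), (18, 3), (21, 2), (3, 3), (33, 2)}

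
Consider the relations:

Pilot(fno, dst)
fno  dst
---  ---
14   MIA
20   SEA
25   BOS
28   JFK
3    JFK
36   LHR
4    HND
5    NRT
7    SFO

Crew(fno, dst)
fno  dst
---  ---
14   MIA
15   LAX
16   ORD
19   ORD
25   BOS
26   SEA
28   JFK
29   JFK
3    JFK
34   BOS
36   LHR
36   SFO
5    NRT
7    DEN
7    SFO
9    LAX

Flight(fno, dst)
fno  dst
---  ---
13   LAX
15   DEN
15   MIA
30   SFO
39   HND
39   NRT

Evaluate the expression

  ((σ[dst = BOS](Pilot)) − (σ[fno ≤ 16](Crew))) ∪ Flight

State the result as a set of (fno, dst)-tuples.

Apply σ_{dst = BOS}; surviving tuples: {(25, BOS)}
Apply σ_{fno ≤ 16}; surviving tuples: {(14, MIA), (15, LAX), (16, ORD), (3, JFK), (5, NRT), (7, DEN), (7, SFO), (9, LAX)}
Difference: {(25, BOS)} with {(14, MIA), (15, LAX), (16, ORD), (3, JFK), (5, NRT), (7, DEN), (7, SFO), (9, LAX)} → {(25, BOS)}
Union: {(25, BOS)} with {(13, LAX), (15, DEN), (15, MIA), (30, SFO), (39, HND), (39, NRT)} → {(13, LAX), (15, DEN), (15, MIA), (25, BOS), (30, SFO), (39, HND), (39, NRT)}

{(13, LAX), (15, DEN), (15, MIA), (25, BOS), (30, SFO), (39, HND), (39, NRT)}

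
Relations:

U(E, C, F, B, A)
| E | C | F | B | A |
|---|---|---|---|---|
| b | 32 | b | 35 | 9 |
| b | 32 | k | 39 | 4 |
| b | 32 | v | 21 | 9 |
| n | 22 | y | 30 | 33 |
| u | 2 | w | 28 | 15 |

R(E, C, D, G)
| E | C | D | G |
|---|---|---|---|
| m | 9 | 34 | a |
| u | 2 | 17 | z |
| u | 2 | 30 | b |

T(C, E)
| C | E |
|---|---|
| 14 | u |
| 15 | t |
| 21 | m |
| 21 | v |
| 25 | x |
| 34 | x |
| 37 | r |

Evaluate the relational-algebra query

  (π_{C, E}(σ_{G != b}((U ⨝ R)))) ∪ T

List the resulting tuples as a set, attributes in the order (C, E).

U ⋈ R (natural join on E, C): {(u, 2, w, 28, 15, 17, z), (u, 2, w, 28, 15, 30, b)}
Filtering on G != b leaves {(u, 2, w, 28, 15, 17, z)}.
π_{C, E} gives {(2, u)}.
Taking the union: {(14, u), (15, t), (2, u), (21, m), (21, v), (25, x), (34, x), (37, r)}

{(14, u), (15, t), (2, u), (21, m), (21, v), (25, x), (34, x), (37, r)}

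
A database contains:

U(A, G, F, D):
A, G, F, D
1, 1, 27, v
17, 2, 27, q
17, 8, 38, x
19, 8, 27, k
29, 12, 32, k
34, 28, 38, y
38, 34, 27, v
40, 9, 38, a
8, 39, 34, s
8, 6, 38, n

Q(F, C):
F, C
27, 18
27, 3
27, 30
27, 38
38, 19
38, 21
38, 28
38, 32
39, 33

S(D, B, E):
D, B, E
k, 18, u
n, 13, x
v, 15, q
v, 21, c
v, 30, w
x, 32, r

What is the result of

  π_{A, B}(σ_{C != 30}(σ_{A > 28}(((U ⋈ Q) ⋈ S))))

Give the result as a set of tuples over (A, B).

{(38, 15), (38, 21), (38, 30)}

Natural join on F: {(1, 1, 27, v, 18), (1, 1, 27, v, 3), (1, 1, 27, v, 30), (1, 1, 27, v, 38), (17, 2, 27, q, 18), (17, 2, 27, q, 3), (17, 2, 27, q, 30), (17, 2, 27, q, 38), (17, 8, 38, x, 19), (17, 8, 38, x, 21), (17, 8, 38, x, 28), (17, 8, 38, x, 32), (19, 8, 27, k, 18), (19, 8, 27, k, 3), (19, 8, 27, k, 30), (19, 8, 27, k, 38), (34, 28, 38, y, 19), (34, 28, 38, y, 21), (34, 28, 38, y, 28), (34, 28, 38, y, 32), (38, 34, 27, v, 18), (38, 34, 27, v, 3), (38, 34, 27, v, 30), (38, 34, 27, v, 38), (40, 9, 38, a, 19), (40, 9, 38, a, 21), (40, 9, 38, a, 28), (40, 9, 38, a, 32), (8, 6, 38, n, 19), (8, 6, 38, n, 21), (8, 6, 38, n, 28), (8, 6, 38, n, 32)}
Natural join on D: {(1, 1, 27, v, 18, 15, q), (1, 1, 27, v, 18, 21, c), (1, 1, 27, v, 18, 30, w), (1, 1, 27, v, 3, 15, q), (1, 1, 27, v, 3, 21, c), (1, 1, 27, v, 3, 30, w), (1, 1, 27, v, 30, 15, q), (1, 1, 27, v, 30, 21, c), (1, 1, 27, v, 30, 30, w), (1, 1, 27, v, 38, 15, q), (1, 1, 27, v, 38, 21, c), (1, 1, 27, v, 38, 30, w), (17, 8, 38, x, 19, 32, r), (17, 8, 38, x, 21, 32, r), (17, 8, 38, x, 28, 32, r), (17, 8, 38, x, 32, 32, r), (19, 8, 27, k, 18, 18, u), (19, 8, 27, k, 3, 18, u), (19, 8, 27, k, 30, 18, u), (19, 8, 27, k, 38, 18, u), (38, 34, 27, v, 18, 15, q), (38, 34, 27, v, 18, 21, c), (38, 34, 27, v, 18, 30, w), (38, 34, 27, v, 3, 15, q), (38, 34, 27, v, 3, 21, c), (38, 34, 27, v, 3, 30, w), (38, 34, 27, v, 30, 15, q), (38, 34, 27, v, 30, 21, c), (38, 34, 27, v, 30, 30, w), (38, 34, 27, v, 38, 15, q), (38, 34, 27, v, 38, 21, c), (38, 34, 27, v, 38, 30, w), (8, 6, 38, n, 19, 13, x), (8, 6, 38, n, 21, 13, x), (8, 6, 38, n, 28, 13, x), (8, 6, 38, n, 32, 13, x)}
Apply σ_{A > 28}; surviving tuples: {(38, 34, 27, v, 18, 15, q), (38, 34, 27, v, 18, 21, c), (38, 34, 27, v, 18, 30, w), (38, 34, 27, v, 3, 15, q), (38, 34, 27, v, 3, 21, c), (38, 34, 27, v, 3, 30, w), (38, 34, 27, v, 30, 15, q), (38, 34, 27, v, 30, 21, c), (38, 34, 27, v, 30, 30, w), (38, 34, 27, v, 38, 15, q), (38, 34, 27, v, 38, 21, c), (38, 34, 27, v, 38, 30, w)}
Apply σ_{C != 30}; surviving tuples: {(38, 34, 27, v, 18, 15, q), (38, 34, 27, v, 18, 21, c), (38, 34, 27, v, 18, 30, w), (38, 34, 27, v, 3, 15, q), (38, 34, 27, v, 3, 21, c), (38, 34, 27, v, 3, 30, w), (38, 34, 27, v, 38, 15, q), (38, 34, 27, v, 38, 21, c), (38, 34, 27, v, 38, 30, w)}
π_{A, B} gives {(38, 15), (38, 21), (38, 30)} (6 duplicate(s) eliminated).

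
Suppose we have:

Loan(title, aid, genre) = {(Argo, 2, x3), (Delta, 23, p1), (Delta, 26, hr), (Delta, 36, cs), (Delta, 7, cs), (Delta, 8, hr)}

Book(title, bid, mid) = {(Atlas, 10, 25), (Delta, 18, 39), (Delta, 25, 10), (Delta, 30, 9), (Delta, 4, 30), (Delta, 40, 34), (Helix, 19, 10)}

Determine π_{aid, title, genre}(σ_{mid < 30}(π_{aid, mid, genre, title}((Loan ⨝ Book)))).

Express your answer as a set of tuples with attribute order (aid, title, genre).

Natural join on title: {(Delta, 23, p1, 18, 39), (Delta, 23, p1, 25, 10), (Delta, 23, p1, 30, 9), (Delta, 23, p1, 4, 30), (Delta, 23, p1, 40, 34), (Delta, 26, hr, 18, 39), (Delta, 26, hr, 25, 10), (Delta, 26, hr, 30, 9), (Delta, 26, hr, 4, 30), (Delta, 26, hr, 40, 34), (Delta, 36, cs, 18, 39), (Delta, 36, cs, 25, 10), (Delta, 36, cs, 30, 9), (Delta, 36, cs, 4, 30), (Delta, 36, cs, 40, 34), (Delta, 7, cs, 18, 39), (Delta, 7, cs, 25, 10), (Delta, 7, cs, 30, 9), (Delta, 7, cs, 4, 30), (Delta, 7, cs, 40, 34), (Delta, 8, hr, 18, 39), (Delta, 8, hr, 25, 10), (Delta, 8, hr, 30, 9), (Delta, 8, hr, 4, 30), (Delta, 8, hr, 40, 34)}
π[aid, mid, genre, title]: project onto (aid, mid, genre, title) → {(23, 10, p1, Delta), (23, 30, p1, Delta), (23, 34, p1, Delta), (23, 39, p1, Delta), (23, 9, p1, Delta), (26, 10, hr, Delta), (26, 30, hr, Delta), (26, 34, hr, Delta), (26, 39, hr, Delta), (26, 9, hr, Delta), (36, 10, cs, Delta), (36, 30, cs, Delta), (36, 34, cs, Delta), (36, 39, cs, Delta), (36, 9, cs, Delta), (7, 10, cs, Delta), (7, 30, cs, Delta), (7, 34, cs, Delta), (7, 39, cs, Delta), (7, 9, cs, Delta), (8, 10, hr, Delta), (8, 30, hr, Delta), (8, 34, hr, Delta), (8, 39, hr, Delta), (8, 9, hr, Delta)}
Apply σ_{mid < 30}; surviving tuples: {(23, 10, p1, Delta), (23, 9, p1, Delta), (26, 10, hr, Delta), (26, 9, hr, Delta), (36, 10, cs, Delta), (36, 9, cs, Delta), (7, 10, cs, Delta), (7, 9, cs, Delta), (8, 10, hr, Delta), (8, 9, hr, Delta)}
π[aid, title, genre]: project onto (aid, title, genre) (5 duplicate(s) eliminated) → {(23, Delta, p1), (26, Delta, hr), (36, Delta, cs), (7, Delta, cs), (8, Delta, hr)}

{(23, Delta, p1), (26, Delta, hr), (36, Delta, cs), (7, Delta, cs), (8, Delta, hr)}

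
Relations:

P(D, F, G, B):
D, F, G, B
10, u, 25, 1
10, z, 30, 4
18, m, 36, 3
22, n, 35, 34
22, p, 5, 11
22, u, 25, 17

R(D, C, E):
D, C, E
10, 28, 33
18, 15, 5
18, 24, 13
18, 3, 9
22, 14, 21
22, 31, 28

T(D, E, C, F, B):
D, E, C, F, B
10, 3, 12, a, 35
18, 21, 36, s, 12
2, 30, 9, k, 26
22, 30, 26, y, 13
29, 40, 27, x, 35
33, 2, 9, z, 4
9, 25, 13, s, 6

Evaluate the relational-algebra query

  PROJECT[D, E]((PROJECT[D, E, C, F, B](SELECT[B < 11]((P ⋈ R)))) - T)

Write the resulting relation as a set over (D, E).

{(10, 33), (18, 13), (18, 5), (18, 9)}

P ⋈ R (natural join on D): {(10, u, 25, 1, 28, 33), (10, z, 30, 4, 28, 33), (18, m, 36, 3, 15, 5), (18, m, 36, 3, 24, 13), (18, m, 36, 3, 3, 9), (22, n, 35, 34, 14, 21), (22, n, 35, 34, 31, 28), (22, p, 5, 11, 14, 21), (22, p, 5, 11, 31, 28), (22, u, 25, 17, 14, 21), (22, u, 25, 17, 31, 28)}
Selection B < 11: {(10, u, 25, 1, 28, 33), (10, z, 30, 4, 28, 33), (18, m, 36, 3, 15, 5), (18, m, 36, 3, 24, 13), (18, m, 36, 3, 3, 9)}
Keep only column(s) D, E, C, F, B: {(10, 33, 28, u, 1), (10, 33, 28, z, 4), (18, 13, 24, m, 3), (18, 5, 15, m, 3), (18, 9, 3, m, 3)}
Difference: {(10, 33, 28, u, 1), (10, 33, 28, z, 4), (18, 13, 24, m, 3), (18, 5, 15, m, 3), (18, 9, 3, m, 3)} with {(10, 3, 12, a, 35), (18, 21, 36, s, 12), (2, 30, 9, k, 26), (22, 30, 26, y, 13), (29, 40, 27, x, 35), (33, 2, 9, z, 4), (9, 25, 13, s, 6)} → {(10, 33, 28, u, 1), (10, 33, 28, z, 4), (18, 13, 24, m, 3), (18, 5, 15, m, 3), (18, 9, 3, m, 3)}
Keep only column(s) D, E (1 duplicate(s) eliminated): {(10, 33), (18, 13), (18, 5), (18, 9)}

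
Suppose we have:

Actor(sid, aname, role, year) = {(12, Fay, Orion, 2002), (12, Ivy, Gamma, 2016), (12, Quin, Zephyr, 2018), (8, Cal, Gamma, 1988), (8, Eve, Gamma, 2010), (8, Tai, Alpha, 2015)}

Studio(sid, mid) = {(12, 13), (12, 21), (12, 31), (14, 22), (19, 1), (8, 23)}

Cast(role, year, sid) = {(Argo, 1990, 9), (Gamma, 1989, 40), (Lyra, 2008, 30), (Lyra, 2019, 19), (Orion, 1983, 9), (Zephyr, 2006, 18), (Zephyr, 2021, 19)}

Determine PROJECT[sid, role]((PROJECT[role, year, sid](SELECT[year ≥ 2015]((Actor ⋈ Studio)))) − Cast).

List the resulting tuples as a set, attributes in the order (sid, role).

{(12, Gamma), (12, Zephyr), (8, Alpha)}

Joining Actor and Studio on sid yields {(12, Fay, Orion, 2002, 13), (12, Fay, Orion, 2002, 21), (12, Fay, Orion, 2002, 31), (12, Ivy, Gamma, 2016, 13), (12, Ivy, Gamma, 2016, 21), (12, Ivy, Gamma, 2016, 31), (12, Quin, Zephyr, 2018, 13), (12, Quin, Zephyr, 2018, 21), (12, Quin, Zephyr, 2018, 31), (8, Cal, Gamma, 1988, 23), (8, Eve, Gamma, 2010, 23), (8, Tai, Alpha, 2015, 23)}.
Apply σ_{year ≥ 2015}; surviving tuples: {(12, Ivy, Gamma, 2016, 13), (12, Ivy, Gamma, 2016, 21), (12, Ivy, Gamma, 2016, 31), (12, Quin, Zephyr, 2018, 13), (12, Quin, Zephyr, 2018, 21), (12, Quin, Zephyr, 2018, 31), (8, Tai, Alpha, 2015, 23)}
Keep only column(s) role, year, sid (4 duplicate(s) eliminated): {(Alpha, 2015, 8), (Gamma, 2016, 12), (Zephyr, 2018, 12)}
Difference: {(Alpha, 2015, 8), (Gamma, 2016, 12), (Zephyr, 2018, 12)} with {(Argo, 1990, 9), (Gamma, 1989, 40), (Lyra, 2008, 30), (Lyra, 2019, 19), (Orion, 1983, 9), (Zephyr, 2006, 18), (Zephyr, 2021, 19)} → {(Alpha, 2015, 8), (Gamma, 2016, 12), (Zephyr, 2018, 12)}
Keep only column(s) sid, role: {(12, Gamma), (12, Zephyr), (8, Alpha)}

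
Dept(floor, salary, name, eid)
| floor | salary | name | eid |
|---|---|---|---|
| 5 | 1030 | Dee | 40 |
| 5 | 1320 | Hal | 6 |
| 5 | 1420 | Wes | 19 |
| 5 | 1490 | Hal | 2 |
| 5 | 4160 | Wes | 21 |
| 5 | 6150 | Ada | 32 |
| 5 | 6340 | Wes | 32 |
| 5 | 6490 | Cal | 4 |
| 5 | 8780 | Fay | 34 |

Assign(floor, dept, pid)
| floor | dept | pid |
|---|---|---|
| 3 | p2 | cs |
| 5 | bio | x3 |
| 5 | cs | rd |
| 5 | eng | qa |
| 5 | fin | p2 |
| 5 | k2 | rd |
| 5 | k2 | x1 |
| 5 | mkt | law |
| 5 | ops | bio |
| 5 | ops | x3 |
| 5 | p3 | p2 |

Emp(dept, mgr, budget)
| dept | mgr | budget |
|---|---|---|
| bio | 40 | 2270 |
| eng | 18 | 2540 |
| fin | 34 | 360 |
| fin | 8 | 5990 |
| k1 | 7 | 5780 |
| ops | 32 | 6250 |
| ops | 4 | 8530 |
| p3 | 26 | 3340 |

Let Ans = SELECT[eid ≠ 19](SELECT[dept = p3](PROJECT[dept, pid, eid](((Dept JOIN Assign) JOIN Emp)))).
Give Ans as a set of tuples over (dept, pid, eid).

{(p3, p2, 2), (p3, p2, 21), (p3, p2, 32), (p3, p2, 34), (p3, p2, 4), (p3, p2, 40), (p3, p2, 6)}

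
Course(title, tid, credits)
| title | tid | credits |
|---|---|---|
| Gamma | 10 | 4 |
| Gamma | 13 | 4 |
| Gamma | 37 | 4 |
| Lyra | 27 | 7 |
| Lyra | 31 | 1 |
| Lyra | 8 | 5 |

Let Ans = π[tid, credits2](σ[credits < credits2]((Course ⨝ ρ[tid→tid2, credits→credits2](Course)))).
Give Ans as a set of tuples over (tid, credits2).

{(31, 5), (31, 7), (8, 7)}

ρ[tid→tid2, credits→credits2]: schema becomes (title, tid2, credits2); tuples unchanged.
Course ⋈ ρ[tid→tid2, credits→credits2](Course) (natural join on title): {(Gamma, 10, 4, 10, 4), (Gamma, 10, 4, 13, 4), (Gamma, 10, 4, 37, 4), (Gamma, 13, 4, 10, 4), (Gamma, 13, 4, 13, 4), (Gamma, 13, 4, 37, 4), (Gamma, 37, 4, 10, 4), (Gamma, 37, 4, 13, 4), (Gamma, 37, 4, 37, 4), (Lyra, 27, 7, 27, 7), (Lyra, 27, 7, 31, 1), (Lyra, 27, 7, 8, 5), (Lyra, 31, 1, 27, 7), (Lyra, 31, 1, 31, 1), (Lyra, 31, 1, 8, 5), (Lyra, 8, 5, 27, 7), (Lyra, 8, 5, 31, 1), (Lyra, 8, 5, 8, 5)}
Filtering on credits < credits2 leaves {(Lyra, 31, 1, 27, 7), (Lyra, 31, 1, 8, 5), (Lyra, 8, 5, 27, 7)}.
π_{tid, credits2} gives {(31, 5), (31, 7), (8, 7)}.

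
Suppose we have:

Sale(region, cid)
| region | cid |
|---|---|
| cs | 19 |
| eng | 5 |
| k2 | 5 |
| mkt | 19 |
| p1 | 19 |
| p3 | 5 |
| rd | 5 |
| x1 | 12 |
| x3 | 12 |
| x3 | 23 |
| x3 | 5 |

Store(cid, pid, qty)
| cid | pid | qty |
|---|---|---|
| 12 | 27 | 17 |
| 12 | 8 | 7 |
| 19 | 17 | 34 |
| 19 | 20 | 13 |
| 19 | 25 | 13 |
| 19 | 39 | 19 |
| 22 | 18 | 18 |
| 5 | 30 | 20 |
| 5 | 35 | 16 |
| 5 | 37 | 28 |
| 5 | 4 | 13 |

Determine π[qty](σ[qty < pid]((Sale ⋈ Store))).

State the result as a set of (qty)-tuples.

{13, 16, 17, 19, 20, 28, 7}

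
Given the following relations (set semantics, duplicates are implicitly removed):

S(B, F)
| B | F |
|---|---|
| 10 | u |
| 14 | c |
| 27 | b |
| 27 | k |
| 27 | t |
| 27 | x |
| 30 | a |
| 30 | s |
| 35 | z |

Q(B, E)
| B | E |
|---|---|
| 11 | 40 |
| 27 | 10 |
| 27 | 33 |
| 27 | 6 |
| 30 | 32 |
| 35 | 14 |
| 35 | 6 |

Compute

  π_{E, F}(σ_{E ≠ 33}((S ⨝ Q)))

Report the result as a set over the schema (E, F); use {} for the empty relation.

S ⋈ Q (natural join on B): {(27, b, 10), (27, b, 33), (27, b, 6), (27, k, 10), (27, k, 33), (27, k, 6), (27, t, 10), (27, t, 33), (27, t, 6), (27, x, 10), (27, x, 33), (27, x, 6), (30, a, 32), (30, s, 32), (35, z, 14), (35, z, 6)}
Apply σ_{E ≠ 33}; surviving tuples: {(27, b, 10), (27, b, 6), (27, k, 10), (27, k, 6), (27, t, 10), (27, t, 6), (27, x, 10), (27, x, 6), (30, a, 32), (30, s, 32), (35, z, 14), (35, z, 6)}
Projecting to E, F: {(10, b), (10, k), (10, t), (10, x), (14, z), (32, a), (32, s), (6, b), (6, k), (6, t), (6, x), (6, z)}

{(10, b), (10, k), (10, t), (10, x), (14, z), (32, a), (32, s), (6, b), (6, k), (6, t), (6, x), (6, z)}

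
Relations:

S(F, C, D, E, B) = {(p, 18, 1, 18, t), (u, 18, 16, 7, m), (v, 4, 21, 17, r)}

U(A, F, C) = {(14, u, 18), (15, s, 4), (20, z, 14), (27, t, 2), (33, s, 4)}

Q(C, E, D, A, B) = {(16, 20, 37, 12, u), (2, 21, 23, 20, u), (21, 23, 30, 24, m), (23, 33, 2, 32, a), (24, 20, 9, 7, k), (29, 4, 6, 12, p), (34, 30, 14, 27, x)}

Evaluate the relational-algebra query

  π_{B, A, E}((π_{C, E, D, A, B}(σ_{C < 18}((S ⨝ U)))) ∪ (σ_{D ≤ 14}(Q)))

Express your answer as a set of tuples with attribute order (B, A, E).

S ⋈ U (natural join on F, C): {(u, 18, 16, 7, m, 14)}
Apply σ_{C < 18}; surviving tuples: {}
Keep only column(s) C, E, D, A, B: {}
Apply σ_{D ≤ 14}; surviving tuples: {(23, 33, 2, 32, a), (24, 20, 9, 7, k), (29, 4, 6, 12, p), (34, 30, 14, 27, x)}
Set union of the two operands is {(23, 33, 2, 32, a), (24, 20, 9, 7, k), (29, 4, 6, 12, p), (34, 30, 14, 27, x)}.
Keep only column(s) B, A, E: {(a, 32, 33), (k, 7, 20), (p, 12, 4), (x, 27, 30)}

{(a, 32, 33), (k, 7, 20), (p, 12, 4), (x, 27, 30)}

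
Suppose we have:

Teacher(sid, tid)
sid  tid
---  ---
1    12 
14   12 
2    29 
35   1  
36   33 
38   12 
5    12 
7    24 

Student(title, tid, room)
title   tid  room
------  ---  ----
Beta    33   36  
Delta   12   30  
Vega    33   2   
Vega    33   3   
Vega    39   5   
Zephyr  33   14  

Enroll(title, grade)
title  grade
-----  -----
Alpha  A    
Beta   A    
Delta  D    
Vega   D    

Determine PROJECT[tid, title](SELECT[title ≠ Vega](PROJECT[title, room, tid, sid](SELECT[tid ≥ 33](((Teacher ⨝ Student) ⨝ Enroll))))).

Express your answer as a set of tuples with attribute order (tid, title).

Teacher ⋈ Student (natural join on tid): {(1, 12, Delta, 30), (14, 12, Delta, 30), (36, 33, Beta, 36), (36, 33, Vega, 2), (36, 33, Vega, 3), (36, 33, Zephyr, 14), (38, 12, Delta, 30), (5, 12, Delta, 30)}
(Teacher ⨝ Student) ⋈ Enroll (natural join on title): {(1, 12, Delta, 30, D), (14, 12, Delta, 30, D), (36, 33, Beta, 36, A), (36, 33, Vega, 2, D), (36, 33, Vega, 3, D), (38, 12, Delta, 30, D), (5, 12, Delta, 30, D)}
Filtering on tid ≥ 33 leaves {(36, 33, Beta, 36, A), (36, 33, Vega, 2, D), (36, 33, Vega, 3, D)}.
Projecting to title, room, tid, sid: {(Beta, 36, 33, 36), (Vega, 2, 33, 36), (Vega, 3, 33, 36)}
Filtering on title ≠ Vega leaves {(Beta, 36, 33, 36)}.
Projecting to tid, title: {(33, Beta)}

{(33, Beta)}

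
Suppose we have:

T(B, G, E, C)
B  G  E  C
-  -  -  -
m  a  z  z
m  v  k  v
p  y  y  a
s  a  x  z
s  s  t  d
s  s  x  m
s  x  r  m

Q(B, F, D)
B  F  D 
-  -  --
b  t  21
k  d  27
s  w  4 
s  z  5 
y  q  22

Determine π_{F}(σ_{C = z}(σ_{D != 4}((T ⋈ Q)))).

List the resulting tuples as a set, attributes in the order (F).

{z}

Joining T and Q on B yields {(s, a, x, z, w, 4), (s, a, x, z, z, 5), (s, s, t, d, w, 4), (s, s, t, d, z, 5), (s, s, x, m, w, 4), (s, s, x, m, z, 5), (s, x, r, m, w, 4), (s, x, r, m, z, 5)}.
Selection D != 4: {(s, a, x, z, z, 5), (s, s, t, d, z, 5), (s, s, x, m, z, 5), (s, x, r, m, z, 5)}
Selection C = z: {(s, a, x, z, z, 5)}
Projecting to F: {z}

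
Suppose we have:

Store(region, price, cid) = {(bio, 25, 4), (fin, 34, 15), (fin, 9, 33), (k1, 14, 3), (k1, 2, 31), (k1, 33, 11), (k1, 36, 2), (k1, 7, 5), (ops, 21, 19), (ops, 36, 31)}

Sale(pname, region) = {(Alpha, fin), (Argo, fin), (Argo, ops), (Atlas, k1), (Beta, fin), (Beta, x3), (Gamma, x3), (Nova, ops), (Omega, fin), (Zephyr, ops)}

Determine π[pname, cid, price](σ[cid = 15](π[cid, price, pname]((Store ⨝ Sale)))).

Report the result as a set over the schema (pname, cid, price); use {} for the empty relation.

{(Alpha, 15, 34), (Argo, 15, 34), (Beta, 15, 34), (Omega, 15, 34)}

Natural join on region: {(fin, 34, 15, Alpha), (fin, 34, 15, Argo), (fin, 34, 15, Beta), (fin, 34, 15, Omega), (fin, 9, 33, Alpha), (fin, 9, 33, Argo), (fin, 9, 33, Beta), (fin, 9, 33, Omega), (k1, 14, 3, Atlas), (k1, 2, 31, Atlas), (k1, 33, 11, Atlas), (k1, 36, 2, Atlas), (k1, 7, 5, Atlas), (ops, 21, 19, Argo), (ops, 21, 19, Nova), (ops, 21, 19, Zephyr), (ops, 36, 31, Argo), (ops, 36, 31, Nova), (ops, 36, 31, Zephyr)}
π[cid, price, pname]: project onto (cid, price, pname) → {(11, 33, Atlas), (15, 34, Alpha), (15, 34, Argo), (15, 34, Beta), (15, 34, Omega), (19, 21, Argo), (19, 21, Nova), (19, 21, Zephyr), (2, 36, Atlas), (3, 14, Atlas), (31, 2, Atlas), (31, 36, Argo), (31, 36, Nova), (31, 36, Zephyr), (33, 9, Alpha), (33, 9, Argo), (33, 9, Beta), (33, 9, Omega), (5, 7, Atlas)}
Filtering on cid = 15 leaves {(15, 34, Alpha), (15, 34, Argo), (15, 34, Beta), (15, 34, Omega)}.
π[pname, cid, price]: project onto (pname, cid, price) → {(Alpha, 15, 34), (Argo, 15, 34), (Beta, 15, 34), (Omega, 15, 34)}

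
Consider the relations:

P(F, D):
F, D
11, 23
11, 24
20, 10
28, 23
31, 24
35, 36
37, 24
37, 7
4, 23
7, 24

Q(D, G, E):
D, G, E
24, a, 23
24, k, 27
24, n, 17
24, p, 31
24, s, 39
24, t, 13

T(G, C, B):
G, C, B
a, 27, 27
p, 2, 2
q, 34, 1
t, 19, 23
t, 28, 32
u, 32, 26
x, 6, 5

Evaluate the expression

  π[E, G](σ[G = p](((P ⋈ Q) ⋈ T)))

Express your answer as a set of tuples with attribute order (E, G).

{(31, p)}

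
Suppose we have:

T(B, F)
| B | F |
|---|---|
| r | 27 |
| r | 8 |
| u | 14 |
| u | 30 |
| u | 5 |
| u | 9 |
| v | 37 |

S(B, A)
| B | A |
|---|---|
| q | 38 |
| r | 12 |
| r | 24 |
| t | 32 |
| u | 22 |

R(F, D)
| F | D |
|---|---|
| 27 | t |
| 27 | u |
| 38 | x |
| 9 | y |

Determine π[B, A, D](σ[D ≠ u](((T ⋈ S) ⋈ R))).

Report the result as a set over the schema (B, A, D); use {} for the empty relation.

{(r, 12, t), (r, 24, t), (u, 22, y)}

Natural join on B: {(r, 27, 12), (r, 27, 24), (r, 8, 12), (r, 8, 24), (u, 14, 22), (u, 30, 22), (u, 5, 22), (u, 9, 22)}
Natural join on F: {(r, 27, 12, t), (r, 27, 12, u), (r, 27, 24, t), (r, 27, 24, u), (u, 9, 22, y)}
Selection D ≠ u: {(r, 27, 12, t), (r, 27, 24, t), (u, 9, 22, y)}
π[B, A, D]: project onto (B, A, D) → {(r, 12, t), (r, 24, t), (u, 22, y)}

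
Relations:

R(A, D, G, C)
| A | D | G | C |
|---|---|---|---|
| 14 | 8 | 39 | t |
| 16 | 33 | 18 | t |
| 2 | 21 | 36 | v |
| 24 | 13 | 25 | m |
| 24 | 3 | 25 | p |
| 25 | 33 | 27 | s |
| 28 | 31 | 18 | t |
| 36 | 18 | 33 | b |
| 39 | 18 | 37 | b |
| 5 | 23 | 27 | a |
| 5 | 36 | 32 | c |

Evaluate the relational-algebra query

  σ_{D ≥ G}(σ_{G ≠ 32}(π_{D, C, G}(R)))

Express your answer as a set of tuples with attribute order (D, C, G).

{(31, t, 18), (33, s, 27), (33, t, 18)}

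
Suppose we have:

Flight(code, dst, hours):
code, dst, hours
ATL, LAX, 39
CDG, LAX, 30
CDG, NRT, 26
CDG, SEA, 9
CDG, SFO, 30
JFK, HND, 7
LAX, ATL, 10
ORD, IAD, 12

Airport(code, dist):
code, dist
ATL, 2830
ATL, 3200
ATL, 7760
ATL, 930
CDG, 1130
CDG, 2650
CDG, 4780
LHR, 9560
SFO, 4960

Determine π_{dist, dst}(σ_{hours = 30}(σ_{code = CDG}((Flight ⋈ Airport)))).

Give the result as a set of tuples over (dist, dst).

Joining Flight and Airport on code yields {(ATL, LAX, 39, 2830), (ATL, LAX, 39, 3200), (ATL, LAX, 39, 7760), (ATL, LAX, 39, 930), (CDG, LAX, 30, 1130), (CDG, LAX, 30, 2650), (CDG, LAX, 30, 4780), (CDG, NRT, 26, 1130), (CDG, NRT, 26, 2650), (CDG, NRT, 26, 4780), (CDG, SEA, 9, 1130), (CDG, SEA, 9, 2650), (CDG, SEA, 9, 4780), (CDG, SFO, 30, 1130), (CDG, SFO, 30, 2650), (CDG, SFO, 30, 4780)}.
Apply σ_{code = CDG}; surviving tuples: {(CDG, LAX, 30, 1130), (CDG, LAX, 30, 2650), (CDG, LAX, 30, 4780), (CDG, NRT, 26, 1130), (CDG, NRT, 26, 2650), (CDG, NRT, 26, 4780), (CDG, SEA, 9, 1130), (CDG, SEA, 9, 2650), (CDG, SEA, 9, 4780), (CDG, SFO, 30, 1130), (CDG, SFO, 30, 2650), (CDG, SFO, 30, 4780)}
Apply σ_{hours = 30}; surviving tuples: {(CDG, LAX, 30, 1130), (CDG, LAX, 30, 2650), (CDG, LAX, 30, 4780), (CDG, SFO, 30, 1130), (CDG, SFO, 30, 2650), (CDG, SFO, 30, 4780)}
π[dist, dst]: project onto (dist, dst) → {(1130, LAX), (1130, SFO), (2650, LAX), (2650, SFO), (4780, LAX), (4780, SFO)}

{(1130, LAX), (1130, SFO), (2650, LAX), (2650, SFO), (4780, LAX), (4780, SFO)}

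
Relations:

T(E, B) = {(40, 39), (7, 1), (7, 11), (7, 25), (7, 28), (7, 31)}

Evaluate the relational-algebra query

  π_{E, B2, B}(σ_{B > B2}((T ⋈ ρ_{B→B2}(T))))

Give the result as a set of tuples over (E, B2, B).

{(7, 1, 11), (7, 1, 25), (7, 1, 28), (7, 1, 31), (7, 11, 25), (7, 11, 28), (7, 11, 31), (7, 25, 28), (7, 25, 31), (7, 28, 31)}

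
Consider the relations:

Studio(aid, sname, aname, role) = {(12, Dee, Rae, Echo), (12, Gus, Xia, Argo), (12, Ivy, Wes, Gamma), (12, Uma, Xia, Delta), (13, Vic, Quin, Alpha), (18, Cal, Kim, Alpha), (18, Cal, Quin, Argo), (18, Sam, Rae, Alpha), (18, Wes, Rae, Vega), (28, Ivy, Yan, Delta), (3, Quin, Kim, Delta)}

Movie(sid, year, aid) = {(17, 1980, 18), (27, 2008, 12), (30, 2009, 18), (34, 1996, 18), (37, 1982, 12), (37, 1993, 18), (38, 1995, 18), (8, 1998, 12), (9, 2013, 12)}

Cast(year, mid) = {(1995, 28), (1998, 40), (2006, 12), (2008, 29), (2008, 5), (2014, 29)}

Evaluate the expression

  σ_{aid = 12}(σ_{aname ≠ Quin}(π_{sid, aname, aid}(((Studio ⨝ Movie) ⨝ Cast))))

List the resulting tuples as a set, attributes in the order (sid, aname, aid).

Studio ⋈ Movie (natural join on aid): {(12, Dee, Rae, Echo, 27, 2008), (12, Dee, Rae, Echo, 37, 1982), (12, Dee, Rae, Echo, 8, 1998), (12, Dee, Rae, Echo, 9, 2013), (12, Gus, Xia, Argo, 27, 2008), (12, Gus, Xia, Argo, 37, 1982), (12, Gus, Xia, Argo, 8, 1998), (12, Gus, Xia, Argo, 9, 2013), (12, Ivy, Wes, Gamma, 27, 2008), (12, Ivy, Wes, Gamma, 37, 1982), (12, Ivy, Wes, Gamma, 8, 1998), (12, Ivy, Wes, Gamma, 9, 2013), (12, Uma, Xia, Delta, 27, 2008), (12, Uma, Xia, Delta, 37, 1982), (12, Uma, Xia, Delta, 8, 1998), (12, Uma, Xia, Delta, 9, 2013), (18, Cal, Kim, Alpha, 17, 1980), (18, Cal, Kim, Alpha, 30, 2009), (18, Cal, Kim, Alpha, 34, 1996), (18, Cal, Kim, Alpha, 37, 1993), (18, Cal, Kim, Alpha, 38, 1995), (18, Cal, Quin, Argo, 17, 1980), (18, Cal, Quin, Argo, 30, 2009), (18, Cal, Quin, Argo, 34, 1996), (18, Cal, Quin, Argo, 37, 1993), (18, Cal, Quin, Argo, 38, 1995), (18, Sam, Rae, Alpha, 17, 1980), (18, Sam, Rae, Alpha, 30, 2009), (18, Sam, Rae, Alpha, 34, 1996), (18, Sam, Rae, Alpha, 37, 1993), (18, Sam, Rae, Alpha, 38, 1995), (18, Wes, Rae, Vega, 17, 1980), (18, Wes, Rae, Vega, 30, 2009), (18, Wes, Rae, Vega, 34, 1996), (18, Wes, Rae, Vega, 37, 1993), (18, Wes, Rae, Vega, 38, 1995)}
(Studio ⨝ Movie) ⋈ Cast (natural join on year): {(12, Dee, Rae, Echo, 27, 2008, 29), (12, Dee, Rae, Echo, 27, 2008, 5), (12, Dee, Rae, Echo, 8, 1998, 40), (12, Gus, Xia, Argo, 27, 2008, 29), (12, Gus, Xia, Argo, 27, 2008, 5), (12, Gus, Xia, Argo, 8, 1998, 40), (12, Ivy, Wes, Gamma, 27, 2008, 29), (12, Ivy, Wes, Gamma, 27, 2008, 5), (12, Ivy, Wes, Gamma, 8, 1998, 40), (12, Uma, Xia, Delta, 27, 2008, 29), (12, Uma, Xia, Delta, 27, 2008, 5), (12, Uma, Xia, Delta, 8, 1998, 40), (18, Cal, Kim, Alpha, 38, 1995, 28), (18, Cal, Quin, Argo, 38, 1995, 28), (18, Sam, Rae, Alpha, 38, 1995, 28), (18, Wes, Rae, Vega, 38, 1995, 28)}
π_{sid, aname, aid} gives {(27, Rae, 12), (27, Wes, 12), (27, Xia, 12), (38, Kim, 18), (38, Quin, 18), (38, Rae, 18), (8, Rae, 12), (8, Wes, 12), (8, Xia, 12)} (7 duplicate(s) eliminated).
Apply σ_{aname ≠ Quin}; surviving tuples: {(27, Rae, 12), (27, Wes, 12), (27, Xia, 12), (38, Kim, 18), (38, Rae, 18), (8, Rae, 12), (8, Wes, 12), (8, Xia, 12)}
Apply σ_{aid = 12}; surviving tuples: {(27, Rae, 12), (27, Wes, 12), (27, Xia, 12), (8, Rae, 12), (8, Wes, 12), (8, Xia, 12)}

{(27, Rae, 12), (27, Wes, 12), (27, Xia, 12), (8, Rae, 12), (8, Wes, 12), (8, Xia, 12)}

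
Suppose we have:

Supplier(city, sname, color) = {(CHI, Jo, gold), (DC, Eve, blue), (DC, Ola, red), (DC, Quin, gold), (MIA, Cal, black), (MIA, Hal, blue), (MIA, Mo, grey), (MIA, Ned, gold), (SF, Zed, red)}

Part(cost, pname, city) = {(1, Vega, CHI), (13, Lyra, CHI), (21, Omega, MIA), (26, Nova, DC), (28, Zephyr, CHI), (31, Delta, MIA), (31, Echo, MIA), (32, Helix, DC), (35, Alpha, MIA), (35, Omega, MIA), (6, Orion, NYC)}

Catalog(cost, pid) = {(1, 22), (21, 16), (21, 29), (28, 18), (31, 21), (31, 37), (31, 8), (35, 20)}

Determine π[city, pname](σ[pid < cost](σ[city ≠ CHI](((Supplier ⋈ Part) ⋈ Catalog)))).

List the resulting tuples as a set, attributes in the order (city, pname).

{(MIA, Alpha), (MIA, Delta), (MIA, Echo), (MIA, Omega)}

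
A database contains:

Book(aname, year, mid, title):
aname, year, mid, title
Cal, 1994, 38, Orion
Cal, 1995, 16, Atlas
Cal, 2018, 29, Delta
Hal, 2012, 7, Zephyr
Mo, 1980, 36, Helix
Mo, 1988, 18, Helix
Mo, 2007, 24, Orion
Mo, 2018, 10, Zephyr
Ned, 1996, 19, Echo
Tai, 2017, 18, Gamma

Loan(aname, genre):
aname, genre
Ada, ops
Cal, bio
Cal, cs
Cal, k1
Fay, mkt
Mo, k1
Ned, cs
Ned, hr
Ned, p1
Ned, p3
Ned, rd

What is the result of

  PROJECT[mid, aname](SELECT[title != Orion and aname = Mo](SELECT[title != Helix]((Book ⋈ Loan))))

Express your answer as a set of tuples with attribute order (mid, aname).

Natural join on aname: {(Cal, 1994, 38, Orion, bio), (Cal, 1994, 38, Orion, cs), (Cal, 1994, 38, Orion, k1), (Cal, 1995, 16, Atlas, bio), (Cal, 1995, 16, Atlas, cs), (Cal, 1995, 16, Atlas, k1), (Cal, 2018, 29, Delta, bio), (Cal, 2018, 29, Delta, cs), (Cal, 2018, 29, Delta, k1), (Mo, 1980, 36, Helix, k1), (Mo, 1988, 18, Helix, k1), (Mo, 2007, 24, Orion, k1), (Mo, 2018, 10, Zephyr, k1), (Ned, 1996, 19, Echo, cs), (Ned, 1996, 19, Echo, hr), (Ned, 1996, 19, Echo, p1), (Ned, 1996, 19, Echo, p3), (Ned, 1996, 19, Echo, rd)}
Apply σ_{title != Helix}; surviving tuples: {(Cal, 1994, 38, Orion, bio), (Cal, 1994, 38, Orion, cs), (Cal, 1994, 38, Orion, k1), (Cal, 1995, 16, Atlas, bio), (Cal, 1995, 16, Atlas, cs), (Cal, 1995, 16, Atlas, k1), (Cal, 2018, 29, Delta, bio), (Cal, 2018, 29, Delta, cs), (Cal, 2018, 29, Delta, k1), (Mo, 2007, 24, Orion, k1), (Mo, 2018, 10, Zephyr, k1), (Ned, 1996, 19, Echo, cs), (Ned, 1996, 19, Echo, hr), (Ned, 1996, 19, Echo, p1), (Ned, 1996, 19, Echo, p3), (Ned, 1996, 19, Echo, rd)}
Apply σ_{title != Orion and aname = Mo}; surviving tuples: {(Mo, 2018, 10, Zephyr, k1)}
π_{mid, aname} gives {(10, Mo)}.

{(10, Mo)}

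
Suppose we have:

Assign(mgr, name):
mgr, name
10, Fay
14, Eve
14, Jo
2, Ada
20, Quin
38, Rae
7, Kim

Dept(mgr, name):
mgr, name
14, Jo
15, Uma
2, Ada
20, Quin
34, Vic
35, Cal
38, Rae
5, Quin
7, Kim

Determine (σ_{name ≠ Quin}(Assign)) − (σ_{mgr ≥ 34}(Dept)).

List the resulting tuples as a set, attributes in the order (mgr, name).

{(10, Fay), (14, Eve), (14, Jo), (2, Ada), (7, Kim)}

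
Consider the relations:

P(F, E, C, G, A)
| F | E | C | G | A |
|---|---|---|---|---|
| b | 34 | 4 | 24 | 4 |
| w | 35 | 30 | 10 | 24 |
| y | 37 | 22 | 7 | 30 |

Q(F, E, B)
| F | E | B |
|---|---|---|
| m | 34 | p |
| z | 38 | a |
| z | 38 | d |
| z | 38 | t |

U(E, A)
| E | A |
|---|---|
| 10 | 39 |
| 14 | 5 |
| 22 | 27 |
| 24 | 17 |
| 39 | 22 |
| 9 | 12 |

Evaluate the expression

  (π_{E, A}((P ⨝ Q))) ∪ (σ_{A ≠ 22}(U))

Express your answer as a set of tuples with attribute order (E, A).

P ⋈ Q (natural join on F, E): {}
π_{E, A} gives {}.
Apply σ_{A ≠ 22}; surviving tuples: {(10, 39), (14, 5), (22, 27), (24, 17), (9, 12)}
Taking the union: {(10, 39), (14, 5), (22, 27), (24, 17), (9, 12)}

{(10, 39), (14, 5), (22, 27), (24, 17), (9, 12)}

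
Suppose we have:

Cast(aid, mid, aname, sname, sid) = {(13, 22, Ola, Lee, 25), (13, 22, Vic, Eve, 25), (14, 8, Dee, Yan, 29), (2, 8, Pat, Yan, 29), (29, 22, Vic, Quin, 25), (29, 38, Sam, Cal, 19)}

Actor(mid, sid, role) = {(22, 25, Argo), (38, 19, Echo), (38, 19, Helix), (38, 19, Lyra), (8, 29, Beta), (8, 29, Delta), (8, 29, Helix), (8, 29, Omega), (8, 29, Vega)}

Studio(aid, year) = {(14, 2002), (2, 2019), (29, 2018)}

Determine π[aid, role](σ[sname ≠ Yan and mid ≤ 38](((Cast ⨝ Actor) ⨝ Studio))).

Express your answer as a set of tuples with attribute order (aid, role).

{(29, Argo), (29, Echo), (29, Helix), (29, Lyra)}

Natural join on mid, sid: {(13, 22, Ola, Lee, 25, Argo), (13, 22, Vic, Eve, 25, Argo), (14, 8, Dee, Yan, 29, Beta), (14, 8, Dee, Yan, 29, Delta), (14, 8, Dee, Yan, 29, Helix), (14, 8, Dee, Yan, 29, Omega), (14, 8, Dee, Yan, 29, Vega), (2, 8, Pat, Yan, 29, Beta), (2, 8, Pat, Yan, 29, Delta), (2, 8, Pat, Yan, 29, Helix), (2, 8, Pat, Yan, 29, Omega), (2, 8, Pat, Yan, 29, Vega), (29, 22, Vic, Quin, 25, Argo), (29, 38, Sam, Cal, 19, Echo), (29, 38, Sam, Cal, 19, Helix), (29, 38, Sam, Cal, 19, Lyra)}
Natural join on aid: {(14, 8, Dee, Yan, 29, Beta, 2002), (14, 8, Dee, Yan, 29, Delta, 2002), (14, 8, Dee, Yan, 29, Helix, 2002), (14, 8, Dee, Yan, 29, Omega, 2002), (14, 8, Dee, Yan, 29, Vega, 2002), (2, 8, Pat, Yan, 29, Beta, 2019), (2, 8, Pat, Yan, 29, Delta, 2019), (2, 8, Pat, Yan, 29, Helix, 2019), (2, 8, Pat, Yan, 29, Omega, 2019), (2, 8, Pat, Yan, 29, Vega, 2019), (29, 22, Vic, Quin, 25, Argo, 2018), (29, 38, Sam, Cal, 19, Echo, 2018), (29, 38, Sam, Cal, 19, Helix, 2018), (29, 38, Sam, Cal, 19, Lyra, 2018)}
Selection sname ≠ Yan and mid ≤ 38: {(29, 22, Vic, Quin, 25, Argo, 2018), (29, 38, Sam, Cal, 19, Echo, 2018), (29, 38, Sam, Cal, 19, Helix, 2018), (29, 38, Sam, Cal, 19, Lyra, 2018)}
π_{aid, role} gives {(29, Argo), (29, Echo), (29, Helix), (29, Lyra)}.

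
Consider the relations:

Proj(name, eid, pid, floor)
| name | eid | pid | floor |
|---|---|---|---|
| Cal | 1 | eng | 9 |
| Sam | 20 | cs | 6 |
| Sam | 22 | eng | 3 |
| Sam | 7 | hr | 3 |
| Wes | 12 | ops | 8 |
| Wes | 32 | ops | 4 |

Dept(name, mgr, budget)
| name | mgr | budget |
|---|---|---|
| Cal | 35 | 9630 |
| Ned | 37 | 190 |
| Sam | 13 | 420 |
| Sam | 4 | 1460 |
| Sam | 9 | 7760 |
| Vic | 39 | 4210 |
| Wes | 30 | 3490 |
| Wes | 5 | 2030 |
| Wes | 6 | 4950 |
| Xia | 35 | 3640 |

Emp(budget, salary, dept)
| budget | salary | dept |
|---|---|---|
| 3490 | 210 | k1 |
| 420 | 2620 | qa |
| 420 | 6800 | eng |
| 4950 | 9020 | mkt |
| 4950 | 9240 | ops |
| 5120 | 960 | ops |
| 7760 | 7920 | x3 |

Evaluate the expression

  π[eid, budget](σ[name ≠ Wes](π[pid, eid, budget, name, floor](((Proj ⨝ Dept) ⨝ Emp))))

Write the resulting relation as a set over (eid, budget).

{(20, 420), (20, 7760), (22, 420), (22, 7760), (7, 420), (7, 7760)}

Proj ⋈ Dept (natural join on name): {(Cal, 1, eng, 9, 35, 9630), (Sam, 20, cs, 6, 13, 420), (Sam, 20, cs, 6, 4, 1460), (Sam, 20, cs, 6, 9, 7760), (Sam, 22, eng, 3, 13, 420), (Sam, 22, eng, 3, 4, 1460), (Sam, 22, eng, 3, 9, 7760), (Sam, 7, hr, 3, 13, 420), (Sam, 7, hr, 3, 4, 1460), (Sam, 7, hr, 3, 9, 7760), (Wes, 12, ops, 8, 30, 3490), (Wes, 12, ops, 8, 5, 2030), (Wes, 12, ops, 8, 6, 4950), (Wes, 32, ops, 4, 30, 3490), (Wes, 32, ops, 4, 5, 2030), (Wes, 32, ops, 4, 6, 4950)}
(Proj ⨝ Dept) ⋈ Emp (natural join on budget): {(Sam, 20, cs, 6, 13, 420, 2620, qa), (Sam, 20, cs, 6, 13, 420, 6800, eng), (Sam, 20, cs, 6, 9, 7760, 7920, x3), (Sam, 22, eng, 3, 13, 420, 2620, qa), (Sam, 22, eng, 3, 13, 420, 6800, eng), (Sam, 22, eng, 3, 9, 7760, 7920, x3), (Sam, 7, hr, 3, 13, 420, 2620, qa), (Sam, 7, hr, 3, 13, 420, 6800, eng), (Sam, 7, hr, 3, 9, 7760, 7920, x3), (Wes, 12, ops, 8, 30, 3490, 210, k1), (Wes, 12, ops, 8, 6, 4950, 9020, mkt), (Wes, 12, ops, 8, 6, 4950, 9240, ops), (Wes, 32, ops, 4, 30, 3490, 210, k1), (Wes, 32, ops, 4, 6, 4950, 9020, mkt), (Wes, 32, ops, 4, 6, 4950, 9240, ops)}
Keep only column(s) pid, eid, budget, name, floor (5 duplicate(s) eliminated): {(cs, 20, 420, Sam, 6), (cs, 20, 7760, Sam, 6), (eng, 22, 420, Sam, 3), (eng, 22, 7760, Sam, 3), (hr, 7, 420, Sam, 3), (hr, 7, 7760, Sam, 3), (ops, 12, 3490, Wes, 8), (ops, 12, 4950, Wes, 8), (ops, 32, 3490, Wes, 4), (ops, 32, 4950, Wes, 4)}
Selection name ≠ Wes: {(cs, 20, 420, Sam, 6), (cs, 20, 7760, Sam, 6), (eng, 22, 420, Sam, 3), (eng, 22, 7760, Sam, 3), (hr, 7, 420, Sam, 3), (hr, 7, 7760, Sam, 3)}
Keep only column(s) eid, budget: {(20, 420), (20, 7760), (22, 420), (22, 7760), (7, 420), (7, 7760)}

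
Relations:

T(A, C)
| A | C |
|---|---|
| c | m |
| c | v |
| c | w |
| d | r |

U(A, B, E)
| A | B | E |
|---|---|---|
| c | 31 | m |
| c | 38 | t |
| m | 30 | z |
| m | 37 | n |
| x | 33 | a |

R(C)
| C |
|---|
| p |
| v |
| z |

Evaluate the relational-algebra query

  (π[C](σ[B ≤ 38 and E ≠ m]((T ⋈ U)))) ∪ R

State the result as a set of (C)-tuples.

T ⋈ U (natural join on A): {(c, m, 31, m), (c, m, 38, t), (c, v, 31, m), (c, v, 38, t), (c, w, 31, m), (c, w, 38, t)}
Apply σ_{B ≤ 38 and E ≠ m}; surviving tuples: {(c, m, 38, t), (c, v, 38, t), (c, w, 38, t)}
π_{C} gives {m, v, w}.
Set union of the two operands is {m, p, v, w, z}.

{m, p, v, w, z}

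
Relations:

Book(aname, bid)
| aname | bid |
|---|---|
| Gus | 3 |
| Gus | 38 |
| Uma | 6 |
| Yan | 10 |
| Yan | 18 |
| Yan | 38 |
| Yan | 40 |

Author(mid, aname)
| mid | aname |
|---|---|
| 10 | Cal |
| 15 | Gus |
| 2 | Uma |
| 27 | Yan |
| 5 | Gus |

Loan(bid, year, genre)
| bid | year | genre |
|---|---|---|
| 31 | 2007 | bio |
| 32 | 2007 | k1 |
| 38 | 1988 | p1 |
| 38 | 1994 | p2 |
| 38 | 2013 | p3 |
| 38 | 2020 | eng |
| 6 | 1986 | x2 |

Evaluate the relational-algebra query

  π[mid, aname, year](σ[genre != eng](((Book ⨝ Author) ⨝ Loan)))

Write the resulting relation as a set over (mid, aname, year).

{(15, Gus, 1988), (15, Gus, 1994), (15, Gus, 2013), (2, Uma, 1986), (27, Yan, 1988), (27, Yan, 1994), (27, Yan, 2013), (5, Gus, 1988), (5, Gus, 1994), (5, Gus, 2013)}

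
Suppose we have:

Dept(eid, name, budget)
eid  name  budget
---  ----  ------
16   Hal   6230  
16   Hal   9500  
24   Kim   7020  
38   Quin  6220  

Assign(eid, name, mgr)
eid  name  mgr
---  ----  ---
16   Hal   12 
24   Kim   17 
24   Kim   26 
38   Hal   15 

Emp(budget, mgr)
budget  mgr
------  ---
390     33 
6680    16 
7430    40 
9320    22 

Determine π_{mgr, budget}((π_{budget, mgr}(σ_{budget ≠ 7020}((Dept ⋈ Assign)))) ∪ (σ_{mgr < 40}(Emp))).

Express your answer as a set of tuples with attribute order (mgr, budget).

Natural join on eid, name: {(16, Hal, 6230, 12), (16, Hal, 9500, 12), (24, Kim, 7020, 17), (24, Kim, 7020, 26)}
Filtering on budget ≠ 7020 leaves {(16, Hal, 6230, 12), (16, Hal, 9500, 12)}.
Keep only column(s) budget, mgr: {(6230, 12), (9500, 12)}
Filtering on mgr < 40 leaves {(390, 33), (6680, 16), (9320, 22)}.
Set union of the two operands is {(390, 33), (6230, 12), (6680, 16), (9320, 22), (9500, 12)}.
Keep only column(s) mgr, budget: {(12, 6230), (12, 9500), (16, 6680), (22, 9320), (33, 390)}

{(12, 6230), (12, 9500), (16, 6680), (22, 9320), (33, 390)}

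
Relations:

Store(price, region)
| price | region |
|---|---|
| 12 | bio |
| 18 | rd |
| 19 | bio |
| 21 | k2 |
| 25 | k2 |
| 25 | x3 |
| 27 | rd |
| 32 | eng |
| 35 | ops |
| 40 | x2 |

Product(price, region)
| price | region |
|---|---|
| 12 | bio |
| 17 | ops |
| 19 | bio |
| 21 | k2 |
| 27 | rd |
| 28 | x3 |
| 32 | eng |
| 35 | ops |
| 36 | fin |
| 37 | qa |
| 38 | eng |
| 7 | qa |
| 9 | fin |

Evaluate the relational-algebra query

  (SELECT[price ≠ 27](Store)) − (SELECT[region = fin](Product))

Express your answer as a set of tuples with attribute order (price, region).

Selection price ≠ 27: {(12, bio), (18, rd), (19, bio), (21, k2), (25, k2), (25, x3), (32, eng), (35, ops), (40, x2)}
Selection region = fin: {(36, fin), (9, fin)}
Difference: {(12, bio), (18, rd), (19, bio), (21, k2), (25, k2), (25, x3), (32, eng), (35, ops), (40, x2)} with {(36, fin), (9, fin)} → {(12, bio), (18, rd), (19, bio), (21, k2), (25, k2), (25, x3), (32, eng), (35, ops), (40, x2)}

{(12, bio), (18, rd), (19, bio), (21, k2), (25, k2), (25, x3), (32, eng), (35, ops), (40, x2)}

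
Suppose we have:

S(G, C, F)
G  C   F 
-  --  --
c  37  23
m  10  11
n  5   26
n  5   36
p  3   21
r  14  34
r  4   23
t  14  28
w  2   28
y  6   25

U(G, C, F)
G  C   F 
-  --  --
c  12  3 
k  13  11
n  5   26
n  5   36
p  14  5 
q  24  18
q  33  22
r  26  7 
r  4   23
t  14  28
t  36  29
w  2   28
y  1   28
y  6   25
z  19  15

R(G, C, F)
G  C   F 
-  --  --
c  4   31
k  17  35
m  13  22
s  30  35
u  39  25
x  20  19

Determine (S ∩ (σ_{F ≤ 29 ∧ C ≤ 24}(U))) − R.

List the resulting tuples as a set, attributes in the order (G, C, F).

Apply σ_{F ≤ 29 ∧ C ≤ 24}; surviving tuples: {(c, 12, 3), (k, 13, 11), (n, 5, 26), (p, 14, 5), (q, 24, 18), (r, 4, 23), (t, 14, 28), (w, 2, 28), (y, 1, 28), (y, 6, 25), (z, 19, 15)}
Intersection: {(c, 37, 23), (m, 10, 11), (n, 5, 26), (n, 5, 36), (p, 3, 21), (r, 14, 34), (r, 4, 23), (t, 14, 28), (w, 2, 28), (y, 6, 25)} with {(c, 12, 3), (k, 13, 11), (n, 5, 26), (p, 14, 5), (q, 24, 18), (r, 4, 23), (t, 14, 28), (w, 2, 28), (y, 1, 28), (y, 6, 25), (z, 19, 15)} → {(n, 5, 26), (r, 4, 23), (t, 14, 28), (w, 2, 28), (y, 6, 25)}
Difference: {(n, 5, 26), (r, 4, 23), (t, 14, 28), (w, 2, 28), (y, 6, 25)} with {(c, 4, 31), (k, 17, 35), (m, 13, 22), (s, 30, 35), (u, 39, 25), (x, 20, 19)} → {(n, 5, 26), (r, 4, 23), (t, 14, 28), (w, 2, 28), (y, 6, 25)}

{(n, 5, 26), (r, 4, 23), (t, 14, 28), (w, 2, 28), (y, 6, 25)}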